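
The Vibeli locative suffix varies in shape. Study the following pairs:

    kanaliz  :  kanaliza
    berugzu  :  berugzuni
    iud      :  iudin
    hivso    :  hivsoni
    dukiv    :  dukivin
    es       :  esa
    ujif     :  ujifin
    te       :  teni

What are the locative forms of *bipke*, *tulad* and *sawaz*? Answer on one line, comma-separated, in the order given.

bipkeni, tuladin, sawaza

The pattern is sibilance of the final sound: -a when the stem ends in a sibilant (*kanaliz*, *es*); -in when the stem ends in a non-sibilant consonant (*iud*, *dukiv*, *ujif*); -ni when the stem ends in a vowel (*berugzu*, *hivso*, *te*).
The final sound of *bipke* is /e/, which is a vowel, so the suffix is -ni, giving *bipkeni*.
*tulad* — final sound /d/ (a non-sibilant consonant) → -in → *tuladin*.
*sawaz* — final sound /z/ (a sibilant) → -a → *sawaza*.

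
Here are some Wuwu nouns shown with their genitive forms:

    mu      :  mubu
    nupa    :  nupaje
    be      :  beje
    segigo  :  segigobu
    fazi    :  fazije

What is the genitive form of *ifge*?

ifgeje

The suffix is conditioned by the last vowel: -bu when the last vowel of the stem is a rounded vowel (*mu*, *segigo*); -je when the last vowel of the stem is an unrounded vowel (*nupa*, *be*, *fazi*).
*ifge*: last vowel = /e/, an unrounded vowel → -je → *ifgeje*.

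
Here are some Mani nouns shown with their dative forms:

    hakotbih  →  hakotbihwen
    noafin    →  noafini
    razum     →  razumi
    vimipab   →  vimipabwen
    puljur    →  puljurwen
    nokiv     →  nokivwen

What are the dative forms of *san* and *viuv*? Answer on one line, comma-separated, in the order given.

sani, viuvwen

The pattern is nasality of the final consonant: -i when the stem ends in a nasal (*noafin*, *razum*); -wen when the stem ends in a non-nasal consonant (*hakotbih*, *vimipab*, *puljur*, *nokiv*).
Since the final consonant of *san* is /n/ (a nasal), it takes -i, giving *sani*.
The final consonant of *viuv* is /v/, which is non-nasal, so the suffix is -wen, giving *viuvwen*.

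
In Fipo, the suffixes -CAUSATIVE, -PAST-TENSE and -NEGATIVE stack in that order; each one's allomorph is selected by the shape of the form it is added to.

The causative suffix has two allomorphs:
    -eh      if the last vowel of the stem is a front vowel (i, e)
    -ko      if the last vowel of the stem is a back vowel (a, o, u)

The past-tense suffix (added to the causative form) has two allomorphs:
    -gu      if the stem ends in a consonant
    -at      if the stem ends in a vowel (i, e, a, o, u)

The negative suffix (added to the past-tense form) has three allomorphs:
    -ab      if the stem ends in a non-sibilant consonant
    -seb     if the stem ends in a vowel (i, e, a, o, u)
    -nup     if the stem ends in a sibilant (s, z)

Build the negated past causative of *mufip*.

Since the last vowel of *mufip* is /i/ (a front vowel), it takes -eh, giving *mufipeh*.
The causative form *mufipeh*: final sound = /h/, a consonant → -gu → *mufipehgu*.
Since the final sound of the past-tense form *mufipehgu* is /u/ (a vowel), it takes -seb, giving *mufipehguseb*.

mufipehguseb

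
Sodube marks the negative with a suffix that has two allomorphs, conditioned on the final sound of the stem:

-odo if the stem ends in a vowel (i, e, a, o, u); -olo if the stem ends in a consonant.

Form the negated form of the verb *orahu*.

orahuodo

Since the final sound of *orahu* is /u/ (a vowel), it takes -odo, giving *orahuodo*.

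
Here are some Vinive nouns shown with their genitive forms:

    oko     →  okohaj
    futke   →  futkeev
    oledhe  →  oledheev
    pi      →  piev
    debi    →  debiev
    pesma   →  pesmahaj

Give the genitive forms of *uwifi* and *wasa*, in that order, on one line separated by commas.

The alternation tracks the last vowel of the stem — -ev when the last vowel of the stem is a front vowel (*futke*, *oledhe*, *pi*, *debi*); -haj when the last vowel of the stem is a back vowel (*oko*, *pesma*).
The last vowel of *uwifi* is /i/, which is a front vowel, so the suffix is -ev, giving *uwifiev*.
*wasa*: last vowel = /a/, a back vowel → -haj → *wasahaj*.

uwifiev, wasahaj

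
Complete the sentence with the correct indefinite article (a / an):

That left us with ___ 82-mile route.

an

The indefinite article is chosen by the initial *sound* of the following word, not its spelling.
The number *82* is spoken "eighty-…", beginning with /ˈeɪti/ — a vowel sound.
So the article is *an*: That left us with an 82-mile route.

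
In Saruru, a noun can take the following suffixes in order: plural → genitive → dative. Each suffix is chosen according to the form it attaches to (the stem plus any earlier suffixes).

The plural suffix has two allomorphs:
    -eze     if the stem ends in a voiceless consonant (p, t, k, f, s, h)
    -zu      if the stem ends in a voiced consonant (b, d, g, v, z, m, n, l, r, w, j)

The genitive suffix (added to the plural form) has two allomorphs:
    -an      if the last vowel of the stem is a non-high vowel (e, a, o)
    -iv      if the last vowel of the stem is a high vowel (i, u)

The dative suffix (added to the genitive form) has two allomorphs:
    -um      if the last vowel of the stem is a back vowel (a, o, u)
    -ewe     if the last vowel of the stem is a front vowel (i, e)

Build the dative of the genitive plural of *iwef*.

iwefezeanum

The final consonant of *iwef* is /f/, which is voiceless, so the plural suffix is -eze, giving *iwefeze*.
The last vowel of the plural form *iwefeze* is /e/, which is a non-high vowel, so the genitive suffix is -an, giving *iwefezean*.
The last vowel of the genitive form *iwefezean* is /a/, which is a back vowel, so the dative suffix is -um, giving *iwefezeanum*.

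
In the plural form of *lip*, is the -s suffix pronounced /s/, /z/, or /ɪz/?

/s/

The stem *lip* ends in a voiceless non-sibilant consonant.
The plural suffix surfaces as /ɪz/ after sibilants, /s/ after other voiceless consonants, and /z/ after other voiced sounds.
So the plural -s on *lip* is pronounced /s/.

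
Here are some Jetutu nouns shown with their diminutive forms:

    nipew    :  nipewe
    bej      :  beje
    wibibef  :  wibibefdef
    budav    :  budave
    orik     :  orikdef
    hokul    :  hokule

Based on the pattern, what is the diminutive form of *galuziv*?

galuzive

Looking at the final consonant of each stem: -def when the stem ends in a voiceless consonant (*wibibef*, *orik*); -e when the stem ends in a voiced consonant (*nipew*, *bej*, *budav*, *hokul*).
Since the final consonant of *galuziv* is /v/ (voiced), it takes -e, giving *galuzive*.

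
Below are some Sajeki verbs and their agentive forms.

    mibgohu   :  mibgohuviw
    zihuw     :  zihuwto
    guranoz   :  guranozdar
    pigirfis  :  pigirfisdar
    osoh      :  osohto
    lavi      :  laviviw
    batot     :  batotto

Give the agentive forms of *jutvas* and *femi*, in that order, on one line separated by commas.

jutvasdar, femiviw

The alternation tracks the final sound of the stem — -dar when the stem ends in a sibilant (*guranoz*, *pigirfis*); -to when the stem ends in a non-sibilant consonant (*zihuw*, *osoh*, *batot*); -viw when the stem ends in a vowel (*mibgohu*, *lavi*).
*jutvas* — final sound /s/ (a sibilant) → -dar → *jutvasdar*.
The final sound of *femi* is /i/, which is a vowel, so the suffix is -viw, giving *femiviw*.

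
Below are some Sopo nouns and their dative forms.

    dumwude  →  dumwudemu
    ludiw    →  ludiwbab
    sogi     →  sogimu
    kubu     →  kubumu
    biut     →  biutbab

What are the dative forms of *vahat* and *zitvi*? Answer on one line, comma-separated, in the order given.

The alternation tracks the final sound of the stem — -bab when the stem ends in a consonant (*ludiw*, *biut*); -mu when the stem ends in a vowel (*dumwude*, *sogi*, *kubu*).
*vahat*: final sound = /t/, a consonant → -bab → *vahatbab*.
*zitvi* — final sound /i/ (a vowel) → -mu → *zitvimu*.

vahatbab, zitvimu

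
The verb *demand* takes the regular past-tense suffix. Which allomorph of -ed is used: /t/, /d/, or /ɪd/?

/ɪd/

The stem *demand* ends in /t/ or /d/.
The -ed suffix is realized as /ɪd/ after /t, d/; as /t/ after other voiceless consonants; and as /d/ after other voiced sounds.
So -ed on *demand* is pronounced /ɪd/.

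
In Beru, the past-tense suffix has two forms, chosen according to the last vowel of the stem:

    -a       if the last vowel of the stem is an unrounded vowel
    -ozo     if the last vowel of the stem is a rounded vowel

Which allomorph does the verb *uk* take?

*uk* — last vowel /u/ (a rounded vowel) → -ozo.

-ozo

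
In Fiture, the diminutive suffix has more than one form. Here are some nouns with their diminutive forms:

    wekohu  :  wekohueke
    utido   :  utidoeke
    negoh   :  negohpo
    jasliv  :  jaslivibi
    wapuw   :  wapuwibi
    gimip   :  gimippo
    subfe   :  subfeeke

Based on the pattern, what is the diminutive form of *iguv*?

The pattern is voicing of the final sound: -po when the stem ends in a voiceless consonant (*negoh*, *gimip*); -ibi when the stem ends in a voiced consonant (*jasliv*, *wapuw*); -eke when the stem ends in a vowel (*wekohu*, *utido*, *subfe*).
*iguv* — final sound /v/ (a voiced consonant) → -ibi → *iguvibi*.

iguvibi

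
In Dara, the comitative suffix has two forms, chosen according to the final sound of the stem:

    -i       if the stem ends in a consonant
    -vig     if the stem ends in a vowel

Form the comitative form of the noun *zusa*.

zusavig

*zusa*: final sound = /a/, a vowel → -vig → *zusavig*.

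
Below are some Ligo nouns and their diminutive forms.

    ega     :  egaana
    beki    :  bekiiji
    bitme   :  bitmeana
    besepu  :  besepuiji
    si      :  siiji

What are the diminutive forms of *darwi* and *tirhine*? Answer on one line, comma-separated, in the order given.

darwiiji, tirhineana

The suffix is conditioned by the last vowel: -iji when the last vowel of the stem is a high vowel (*beki*, *besepu*, *si*); -ana when the last vowel of the stem is a non-high vowel (*ega*, *bitme*).
*darwi*: last vowel = /i/, a high vowel → -iji → *darwiiji*.
Since the last vowel of *tirhine* is /e/ (a non-high vowel), it takes -ana, giving *tirhineana*.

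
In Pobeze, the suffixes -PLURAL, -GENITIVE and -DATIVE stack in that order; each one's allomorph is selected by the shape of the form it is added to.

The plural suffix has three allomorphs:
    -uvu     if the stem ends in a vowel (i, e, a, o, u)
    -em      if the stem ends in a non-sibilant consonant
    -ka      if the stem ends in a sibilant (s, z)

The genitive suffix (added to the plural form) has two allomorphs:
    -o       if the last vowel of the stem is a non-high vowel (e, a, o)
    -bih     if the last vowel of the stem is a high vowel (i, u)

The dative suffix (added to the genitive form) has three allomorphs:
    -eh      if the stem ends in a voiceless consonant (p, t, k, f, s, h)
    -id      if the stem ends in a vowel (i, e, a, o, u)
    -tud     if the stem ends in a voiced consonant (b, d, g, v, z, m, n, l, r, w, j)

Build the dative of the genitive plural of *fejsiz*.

The final sound of *fejsiz* is /z/, which is a sibilant, so the plural suffix is -ka, giving *fejsizka*.
The plural form *fejsizka*: last vowel = /a/, a non-high vowel → -o → *fejsizkao*.
The genitive form *fejsizkao*: final sound = /o/, a vowel → -id → *fejsizkaoid*.

fejsizkaoid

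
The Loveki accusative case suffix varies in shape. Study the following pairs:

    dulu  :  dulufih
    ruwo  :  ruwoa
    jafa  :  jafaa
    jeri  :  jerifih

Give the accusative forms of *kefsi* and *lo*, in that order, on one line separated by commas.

kefsifih, loa

The pattern is height harmony: -fih when the last vowel of the stem is a high vowel (*dulu*, *jeri*); -a when the last vowel of the stem is a non-high vowel (*ruwo*, *jafa*).
*kefsi*: last vowel = /i/, a high vowel → -fih → *kefsifih*.
The last vowel of *lo* is /o/, which is a non-high vowel, so the suffix is -a, giving *loa*.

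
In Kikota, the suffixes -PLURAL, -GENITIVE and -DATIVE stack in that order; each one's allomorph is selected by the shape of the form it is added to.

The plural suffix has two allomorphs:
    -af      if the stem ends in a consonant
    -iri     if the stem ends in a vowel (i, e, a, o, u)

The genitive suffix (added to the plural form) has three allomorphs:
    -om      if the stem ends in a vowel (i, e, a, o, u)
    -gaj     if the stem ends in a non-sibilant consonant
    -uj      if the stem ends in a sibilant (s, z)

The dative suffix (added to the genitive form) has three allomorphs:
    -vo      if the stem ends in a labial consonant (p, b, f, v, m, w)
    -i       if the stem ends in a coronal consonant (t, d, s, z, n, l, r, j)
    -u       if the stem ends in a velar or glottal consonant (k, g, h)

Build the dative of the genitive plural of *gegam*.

gegamafgaji

Since the final sound of *gegam* is /m/ (a consonant), it takes -af, giving *gegamaf*.
The final sound of the plural form *gegamaf* is /f/, which is a non-sibilant consonant, so the genitive suffix is -gaj, giving *gegamafgaj*.
The final consonant of the genitive form *gegamafgaj* is /j/, which is coronal, so the dative suffix is -i, giving *gegamafgaji*.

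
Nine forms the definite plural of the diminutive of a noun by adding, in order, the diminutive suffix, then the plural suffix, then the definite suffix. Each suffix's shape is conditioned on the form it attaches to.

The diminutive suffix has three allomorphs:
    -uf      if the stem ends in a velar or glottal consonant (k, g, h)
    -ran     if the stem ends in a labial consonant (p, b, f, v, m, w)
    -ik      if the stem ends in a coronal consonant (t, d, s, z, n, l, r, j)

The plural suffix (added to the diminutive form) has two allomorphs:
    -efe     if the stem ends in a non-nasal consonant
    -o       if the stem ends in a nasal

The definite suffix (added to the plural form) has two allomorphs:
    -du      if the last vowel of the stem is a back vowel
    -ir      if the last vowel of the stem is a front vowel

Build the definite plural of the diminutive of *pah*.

pahufefeir

*pah*: final consonant = /h/, velar/glottal → -uf → *pahuf*.
The final consonant of the diminutive form *pahuf* is /f/, which is non-nasal, so the plural suffix is -efe, giving *pahufefe*.
The last vowel of the plural form *pahufefe* is /e/, which is a front vowel, so the definite suffix is -ir, giving *pahufefeir*.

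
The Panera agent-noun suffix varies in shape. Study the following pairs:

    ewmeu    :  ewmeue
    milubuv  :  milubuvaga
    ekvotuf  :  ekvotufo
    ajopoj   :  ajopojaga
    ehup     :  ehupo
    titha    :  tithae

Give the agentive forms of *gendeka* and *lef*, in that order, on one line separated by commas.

gendekae, lefo

The suffix is conditioned by the final sound: -o when the stem ends in a voiceless consonant (*ekvotuf*, *ehup*); -aga when the stem ends in a voiced consonant (*milubuv*, *ajopoj*); -e when the stem ends in a vowel (*ewmeu*, *titha*).
Since the final sound of *gendeka* is /a/ (a vowel), it takes -e, giving *gendekae*.
*lef* — final sound /f/ (a voiceless consonant) → -o → *lefo*.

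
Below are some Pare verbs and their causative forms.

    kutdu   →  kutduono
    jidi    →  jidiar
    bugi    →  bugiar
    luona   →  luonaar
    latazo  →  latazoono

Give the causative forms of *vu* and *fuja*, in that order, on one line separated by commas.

The alternation tracks the last vowel of the stem — -ono when the last vowel of the stem is a rounded vowel (*kutdu*, *latazo*); -ar when the last vowel of the stem is an unrounded vowel (*jidi*, *bugi*, *luona*).
*vu* — last vowel /u/ (a rounded vowel) → -ono → *vuono*.
The last vowel of *fuja* is /a/, which is an unrounded vowel, so the suffix is -ar, giving *fujaar*.

vuono, fujaar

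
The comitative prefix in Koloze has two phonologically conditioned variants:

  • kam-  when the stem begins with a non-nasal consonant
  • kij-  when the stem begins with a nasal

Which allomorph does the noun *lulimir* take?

*lulimir*: first consonant = /l/, non-nasal → kam-.

kam-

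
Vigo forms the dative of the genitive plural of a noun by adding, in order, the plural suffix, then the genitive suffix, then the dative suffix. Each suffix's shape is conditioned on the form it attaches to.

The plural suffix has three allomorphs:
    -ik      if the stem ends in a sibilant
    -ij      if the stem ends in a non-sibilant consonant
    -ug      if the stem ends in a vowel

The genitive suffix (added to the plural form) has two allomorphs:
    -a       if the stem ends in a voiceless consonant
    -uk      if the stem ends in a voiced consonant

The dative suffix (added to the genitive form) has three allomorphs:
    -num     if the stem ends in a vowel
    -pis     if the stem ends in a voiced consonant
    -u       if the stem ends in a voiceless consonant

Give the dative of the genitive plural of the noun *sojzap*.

*sojzap* — final sound /p/ (a non-sibilant consonant) → -ij → *sojzapij*.
The plural form *sojzapij* — final consonant /j/ (voiced) → -uk → *sojzapijuk*.
The final sound of the genitive form *sojzapijuk* is /k/, which is a voiceless consonant, so the dative suffix is -u, giving *sojzapijuku*.

sojzapijuku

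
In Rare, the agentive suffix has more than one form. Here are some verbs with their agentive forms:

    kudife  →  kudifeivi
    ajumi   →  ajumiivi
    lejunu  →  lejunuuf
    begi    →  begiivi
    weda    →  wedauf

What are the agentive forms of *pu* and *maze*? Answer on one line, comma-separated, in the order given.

puuf, mazeivi

The alternation tracks the last vowel of the stem — -ivi when the last vowel of the stem is a front vowel (*kudife*, *ajumi*, *begi*); -uf when the last vowel of the stem is a back vowel (*lejunu*, *weda*).
The last vowel of *pu* is /u/, which is a back vowel, so the suffix is -uf, giving *puuf*.
The last vowel of *maze* is /e/, which is a front vowel, so the suffix is -ivi, giving *mazeivi*.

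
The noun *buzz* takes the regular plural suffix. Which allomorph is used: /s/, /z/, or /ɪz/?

/ɪz/

The stem *buzz* ends in a sibilant (/s, z, ʃ, ʒ, tʃ, dʒ/).
The plural suffix surfaces as /ɪz/ after sibilants, /s/ after other voiceless consonants, and /z/ after other voiced sounds.
So the plural -s on *buzz* is pronounced /ɪz/.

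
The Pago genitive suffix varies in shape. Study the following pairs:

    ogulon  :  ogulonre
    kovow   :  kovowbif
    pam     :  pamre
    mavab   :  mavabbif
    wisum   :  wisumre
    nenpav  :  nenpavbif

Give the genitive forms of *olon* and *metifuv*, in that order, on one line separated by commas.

olonre, metifuvbif

Looking at the final consonant of each stem: -re when the stem ends in a nasal (*ogulon*, *pam*, *wisum*); -bif when the stem ends in a non-nasal consonant (*kovow*, *mavab*, *nenpav*).
*olon* — final consonant /n/ (a nasal) → -re → *olonre*.
*metifuv* — final consonant /v/ (non-nasal) → -bif → *metifuvbif*.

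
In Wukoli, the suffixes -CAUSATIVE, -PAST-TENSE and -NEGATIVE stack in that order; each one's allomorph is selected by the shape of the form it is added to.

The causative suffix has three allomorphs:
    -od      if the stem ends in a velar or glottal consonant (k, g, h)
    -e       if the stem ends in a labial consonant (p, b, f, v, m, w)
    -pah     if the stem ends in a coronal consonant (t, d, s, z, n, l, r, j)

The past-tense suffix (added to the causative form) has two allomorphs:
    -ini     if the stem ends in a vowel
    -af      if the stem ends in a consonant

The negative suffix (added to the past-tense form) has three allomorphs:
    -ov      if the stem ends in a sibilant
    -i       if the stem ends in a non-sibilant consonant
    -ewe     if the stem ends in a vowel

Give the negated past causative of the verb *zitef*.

The final consonant of *zitef* is /f/, which is labial, so the causative suffix is -e, giving *zitefe*.
The causative form *zitefe*: final sound = /e/, a vowel → -ini → *zitefeini*.
The past-tense form *zitefeini*: final sound = /i/, a vowel → -ewe → *zitefeiniewe*.

zitefeiniewe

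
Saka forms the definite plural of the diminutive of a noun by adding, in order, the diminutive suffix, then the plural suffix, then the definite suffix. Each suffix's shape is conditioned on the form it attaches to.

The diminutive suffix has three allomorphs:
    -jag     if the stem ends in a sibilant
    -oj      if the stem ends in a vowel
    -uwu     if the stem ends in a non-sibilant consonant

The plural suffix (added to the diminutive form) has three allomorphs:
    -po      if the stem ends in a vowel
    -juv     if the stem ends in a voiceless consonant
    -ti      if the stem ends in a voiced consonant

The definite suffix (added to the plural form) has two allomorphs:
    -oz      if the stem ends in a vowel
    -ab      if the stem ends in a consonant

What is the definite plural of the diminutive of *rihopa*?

*rihopa* — final sound /a/ (a vowel) → -oj → *rihopaoj*.
The diminutive form *rihopaoj* — final sound /j/ (a voiced consonant) → -ti → *rihopaojti*.
The plural form *rihopaojti*: final sound = /i/, a vowel → -oz → *rihopaojtioz*.

rihopaojtioz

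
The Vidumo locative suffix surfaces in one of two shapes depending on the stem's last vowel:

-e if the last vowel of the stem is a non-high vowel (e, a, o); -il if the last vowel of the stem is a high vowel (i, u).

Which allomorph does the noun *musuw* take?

-il

*musuw* — last vowel /u/ (a high vowel) → -il.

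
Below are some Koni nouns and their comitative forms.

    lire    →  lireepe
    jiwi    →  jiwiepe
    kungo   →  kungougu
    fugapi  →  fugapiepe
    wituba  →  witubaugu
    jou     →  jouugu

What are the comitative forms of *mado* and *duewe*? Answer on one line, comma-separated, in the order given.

The alternation tracks the last vowel of the stem — -epe when the last vowel of the stem is a front vowel (*lire*, *jiwi*, *fugapi*); -ugu when the last vowel of the stem is a back vowel (*kungo*, *wituba*, *jou*).
*mado* — last vowel /o/ (a back vowel) → -ugu → *madougu*.
*duewe* — last vowel /e/ (a front vowel) → -epe → *dueweepe*.

madougu, dueweepe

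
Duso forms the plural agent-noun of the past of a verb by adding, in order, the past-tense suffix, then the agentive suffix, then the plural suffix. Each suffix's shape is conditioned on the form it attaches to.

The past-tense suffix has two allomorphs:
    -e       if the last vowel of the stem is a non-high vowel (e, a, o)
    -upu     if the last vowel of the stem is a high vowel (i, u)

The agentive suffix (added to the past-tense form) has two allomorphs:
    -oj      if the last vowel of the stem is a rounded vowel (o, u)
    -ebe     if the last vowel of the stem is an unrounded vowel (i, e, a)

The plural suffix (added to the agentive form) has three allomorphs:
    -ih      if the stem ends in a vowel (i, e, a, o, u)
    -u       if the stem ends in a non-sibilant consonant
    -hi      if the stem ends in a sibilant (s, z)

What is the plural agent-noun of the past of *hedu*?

heduupuoju

Since the last vowel of *hedu* is /u/ (a high vowel), it takes -upu, giving *heduupu*.
The last vowel of the past-tense form *heduupu* is /u/, which is a rounded vowel, so the agentive suffix is -oj, giving *heduupuoj*.
Since the final sound of the agentive form *heduupuoj* is /j/ (a non-sibilant consonant), it takes -u, giving *heduupuoju*.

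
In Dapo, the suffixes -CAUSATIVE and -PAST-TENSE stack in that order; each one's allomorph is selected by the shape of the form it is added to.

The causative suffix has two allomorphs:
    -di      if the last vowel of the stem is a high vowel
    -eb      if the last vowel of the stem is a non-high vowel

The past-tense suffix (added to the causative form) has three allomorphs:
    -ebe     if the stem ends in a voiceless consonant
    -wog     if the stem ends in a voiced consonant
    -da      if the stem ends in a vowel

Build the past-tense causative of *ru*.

Since the last vowel of *ru* is /u/ (a high vowel), it takes -di, giving *rudi*.
The causative form *rudi* — final sound /i/ (a vowel) → -da → *rudida*.

rudida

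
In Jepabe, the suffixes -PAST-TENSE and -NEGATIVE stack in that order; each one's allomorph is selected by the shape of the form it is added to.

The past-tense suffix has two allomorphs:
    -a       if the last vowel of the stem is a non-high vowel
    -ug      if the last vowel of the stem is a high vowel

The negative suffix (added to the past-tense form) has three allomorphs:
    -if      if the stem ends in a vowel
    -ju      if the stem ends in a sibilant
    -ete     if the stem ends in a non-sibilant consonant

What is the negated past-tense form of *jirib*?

jiribugete

The last vowel of *jirib* is /i/, which is a high vowel, so the past-tense suffix is -ug, giving *jiribug*.
The past-tense form *jiribug*: final sound = /g/, a non-sibilant consonant → -ete → *jiribugete*.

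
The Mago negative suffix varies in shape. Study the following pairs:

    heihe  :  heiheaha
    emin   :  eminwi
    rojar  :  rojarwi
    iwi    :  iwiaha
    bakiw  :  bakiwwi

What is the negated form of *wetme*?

wetmeaha

The pattern is consonant vs. vowel: -wi when the stem ends in a consonant (*emin*, *rojar*, *bakiw*); -aha when the stem ends in a vowel (*heihe*, *iwi*).
The final sound of *wetme* is /e/, which is a vowel, so the suffix is -aha, giving *wetmeaha*.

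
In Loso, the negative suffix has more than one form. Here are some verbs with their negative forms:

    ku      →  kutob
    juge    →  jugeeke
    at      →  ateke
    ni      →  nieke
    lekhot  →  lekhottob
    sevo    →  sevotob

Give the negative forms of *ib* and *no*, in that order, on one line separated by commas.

ibeke, notob

The pattern is rounding harmony: -tob when the last vowel of the stem is a rounded vowel (*ku*, *lekhot*, *sevo*); -eke when the last vowel of the stem is an unrounded vowel (*juge*, *at*, *ni*).
Since the last vowel of *ib* is /i/ (an unrounded vowel), it takes -eke, giving *ibeke*.
Since the last vowel of *no* is /o/ (a rounded vowel), it takes -tob, giving *notob*.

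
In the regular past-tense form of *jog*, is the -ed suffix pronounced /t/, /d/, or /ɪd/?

/d/

The stem *jog* ends in a voiced sound other than /d/.
The -ed suffix is realized as /ɪd/ after /t, d/; as /t/ after other voiceless consonants; and as /d/ after other voiced sounds.
So -ed on *jog* is pronounced /d/.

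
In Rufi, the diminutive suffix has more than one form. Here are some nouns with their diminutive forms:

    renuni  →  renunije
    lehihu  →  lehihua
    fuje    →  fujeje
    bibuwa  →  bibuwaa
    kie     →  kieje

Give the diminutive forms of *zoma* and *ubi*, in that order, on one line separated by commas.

The alternation tracks the last vowel of the stem — -je when the last vowel of the stem is a front vowel (*renuni*, *fuje*, *kie*); -a when the last vowel of the stem is a back vowel (*lehihu*, *bibuwa*).
*zoma* — last vowel /a/ (a back vowel) → -a → *zomaa*.
*ubi*: last vowel = /i/, a front vowel → -je → *ubije*.

zomaa, ubije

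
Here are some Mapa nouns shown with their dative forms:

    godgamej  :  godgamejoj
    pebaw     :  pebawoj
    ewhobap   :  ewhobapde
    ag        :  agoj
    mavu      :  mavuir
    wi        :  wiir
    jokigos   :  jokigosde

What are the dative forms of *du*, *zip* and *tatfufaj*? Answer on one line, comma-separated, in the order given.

duir, zipde, tatfufajoj

The suffix is conditioned by the final sound: -de when the stem ends in a voiceless consonant (*ewhobap*, *jokigos*); -oj when the stem ends in a voiced consonant (*godgamej*, *pebaw*, *ag*); -ir when the stem ends in a vowel (*mavu*, *wi*).
*du*: final sound = /u/, a vowel → -ir → *duir*.
*zip*: final sound = /p/, a voiceless consonant → -de → *zipde*.
*tatfufaj*: final sound = /j/, a voiced consonant → -oj → *tatfufajoj*.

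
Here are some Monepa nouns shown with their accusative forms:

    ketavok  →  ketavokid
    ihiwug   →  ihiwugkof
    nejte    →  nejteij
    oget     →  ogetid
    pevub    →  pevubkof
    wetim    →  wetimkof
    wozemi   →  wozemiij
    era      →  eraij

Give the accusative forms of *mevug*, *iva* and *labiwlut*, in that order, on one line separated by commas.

mevugkof, ivaij, labiwlutid

The pattern is voicing of the final sound: -id when the stem ends in a voiceless consonant (*ketavok*, *oget*); -kof when the stem ends in a voiced consonant (*ihiwug*, *pevub*, *wetim*); -ij when the stem ends in a vowel (*nejte*, *wozemi*, *era*).
*mevug*: final sound = /g/, a voiced consonant → -kof → *mevugkof*.
*iva* — final sound /a/ (a vowel) → -ij → *ivaij*.
Since the final sound of *labiwlut* is /t/ (a voiceless consonant), it takes -id, giving *labiwlutid*.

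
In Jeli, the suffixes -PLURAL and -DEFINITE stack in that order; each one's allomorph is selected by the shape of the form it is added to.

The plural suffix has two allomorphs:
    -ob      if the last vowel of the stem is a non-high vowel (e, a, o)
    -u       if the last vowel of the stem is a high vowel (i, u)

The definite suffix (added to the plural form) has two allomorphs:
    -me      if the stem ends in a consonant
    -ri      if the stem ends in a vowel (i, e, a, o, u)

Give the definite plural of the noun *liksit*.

liksituri

*liksit* — last vowel /i/ (a high vowel) → -u → *liksitu*.
The final sound of the plural form *liksitu* is /u/, which is a vowel, so the definite suffix is -ri, giving *liksituri*.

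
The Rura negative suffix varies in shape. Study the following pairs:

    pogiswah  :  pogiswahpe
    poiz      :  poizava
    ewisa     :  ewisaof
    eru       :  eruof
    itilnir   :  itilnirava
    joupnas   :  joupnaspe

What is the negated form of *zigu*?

The alternation tracks the final sound of the stem — -pe when the stem ends in a voiceless consonant (*pogiswah*, *joupnas*); -ava when the stem ends in a voiced consonant (*poiz*, *itilnir*); -of when the stem ends in a vowel (*ewisa*, *eru*).
The final sound of *zigu* is /u/, which is a vowel, so the suffix is -of, giving *ziguof*.

ziguof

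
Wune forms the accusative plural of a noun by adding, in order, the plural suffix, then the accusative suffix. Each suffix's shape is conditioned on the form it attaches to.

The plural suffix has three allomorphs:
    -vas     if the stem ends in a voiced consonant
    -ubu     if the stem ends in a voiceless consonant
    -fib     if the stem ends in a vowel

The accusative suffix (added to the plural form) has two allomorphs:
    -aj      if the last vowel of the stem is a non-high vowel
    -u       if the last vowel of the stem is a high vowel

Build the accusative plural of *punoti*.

*punoti*: final sound = /i/, a vowel → -fib → *punotifib*.
The plural form *punotifib*: last vowel = /i/, a high vowel → -u → *punotifibu*.

punotifibu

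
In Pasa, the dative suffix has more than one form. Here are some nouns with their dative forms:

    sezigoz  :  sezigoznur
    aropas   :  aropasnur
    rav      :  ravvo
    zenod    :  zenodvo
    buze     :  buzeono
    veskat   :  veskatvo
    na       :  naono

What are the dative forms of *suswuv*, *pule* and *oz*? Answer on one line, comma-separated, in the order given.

suswuvvo, puleono, oznur

The suffix is conditioned by the final sound: -nur when the stem ends in a sibilant (*sezigoz*, *aropas*); -vo when the stem ends in a non-sibilant consonant (*rav*, *zenod*, *veskat*); -ono when the stem ends in a vowel (*buze*, *na*).
*suswuv*: final sound = /v/, a non-sibilant consonant → -vo → *suswuvvo*.
Since the final sound of *pule* is /e/ (a vowel), it takes -ono, giving *puleono*.
Since the final sound of *oz* is /z/ (a sibilant), it takes -nur, giving *oznur*.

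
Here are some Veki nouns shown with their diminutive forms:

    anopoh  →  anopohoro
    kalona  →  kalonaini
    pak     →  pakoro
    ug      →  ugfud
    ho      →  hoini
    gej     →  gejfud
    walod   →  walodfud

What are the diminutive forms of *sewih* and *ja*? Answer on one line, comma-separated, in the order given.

sewihoro, jaini

The pattern is voicing of the final sound: -oro when the stem ends in a voiceless consonant (*anopoh*, *pak*); -fud when the stem ends in a voiced consonant (*ug*, *gej*, *walod*); -ini when the stem ends in a vowel (*kalona*, *ho*).
*sewih* — final sound /h/ (a voiceless consonant) → -oro → *sewihoro*.
Since the final sound of *ja* is /a/ (a vowel), it takes -ini, giving *jaini*.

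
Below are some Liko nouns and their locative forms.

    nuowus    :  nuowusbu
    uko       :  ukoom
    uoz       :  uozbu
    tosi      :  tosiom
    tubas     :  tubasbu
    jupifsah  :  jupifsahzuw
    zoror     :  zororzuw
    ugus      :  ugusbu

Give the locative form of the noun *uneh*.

The pattern is sibilance of the final sound: -bu when the stem ends in a sibilant (*nuowus*, *uoz*, *tubas*, *ugus*); -zuw when the stem ends in a non-sibilant consonant (*jupifsah*, *zoror*); -om when the stem ends in a vowel (*uko*, *tosi*).
*uneh*: final sound = /h/, a non-sibilant consonant → -zuw → *unehzuw*.

unehzuw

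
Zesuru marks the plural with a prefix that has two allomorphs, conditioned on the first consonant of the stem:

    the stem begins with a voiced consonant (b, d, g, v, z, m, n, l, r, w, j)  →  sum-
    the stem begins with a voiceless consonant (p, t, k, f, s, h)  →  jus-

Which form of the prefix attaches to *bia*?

sum-

*bia*: first consonant = /b/, voiced → sum-.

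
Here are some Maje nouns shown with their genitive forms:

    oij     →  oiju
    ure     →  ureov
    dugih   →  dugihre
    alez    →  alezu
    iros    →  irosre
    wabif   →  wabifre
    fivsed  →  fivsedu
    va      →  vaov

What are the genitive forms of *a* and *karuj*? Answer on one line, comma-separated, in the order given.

aov, karuju

Looking at the final sound of each stem: -re when the stem ends in a voiceless consonant (*dugih*, *iros*, *wabif*); -u when the stem ends in a voiced consonant (*oij*, *alez*, *fivsed*); -ov when the stem ends in a vowel (*ure*, *va*).
*a*: final sound = /a/, a vowel → -ov → *aov*.
*karuj* — final sound /j/ (a voiced consonant) → -u → *karuju*.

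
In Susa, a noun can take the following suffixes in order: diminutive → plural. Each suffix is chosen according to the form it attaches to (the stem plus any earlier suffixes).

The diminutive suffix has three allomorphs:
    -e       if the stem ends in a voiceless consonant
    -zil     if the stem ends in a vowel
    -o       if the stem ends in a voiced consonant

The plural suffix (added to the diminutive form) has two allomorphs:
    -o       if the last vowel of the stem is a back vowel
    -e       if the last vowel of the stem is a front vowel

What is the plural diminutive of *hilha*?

hilhazile

The final sound of *hilha* is /a/, which is a vowel, so the diminutive suffix is -zil, giving *hilhazil*.
The diminutive form *hilhazil*: last vowel = /i/, a front vowel → -e → *hilhazile*.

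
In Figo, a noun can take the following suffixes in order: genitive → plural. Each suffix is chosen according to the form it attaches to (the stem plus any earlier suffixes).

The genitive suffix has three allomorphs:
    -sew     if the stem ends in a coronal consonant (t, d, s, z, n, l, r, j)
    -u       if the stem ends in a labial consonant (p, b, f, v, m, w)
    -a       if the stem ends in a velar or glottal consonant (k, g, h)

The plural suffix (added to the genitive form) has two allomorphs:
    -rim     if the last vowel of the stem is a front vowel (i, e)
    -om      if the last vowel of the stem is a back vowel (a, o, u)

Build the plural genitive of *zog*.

zogaom

*zog* — final consonant /g/ (velar/glottal) → -a → *zoga*.
The last vowel of the genitive form *zoga* is /a/, which is a back vowel, so the plural suffix is -om, giving *zogaom*.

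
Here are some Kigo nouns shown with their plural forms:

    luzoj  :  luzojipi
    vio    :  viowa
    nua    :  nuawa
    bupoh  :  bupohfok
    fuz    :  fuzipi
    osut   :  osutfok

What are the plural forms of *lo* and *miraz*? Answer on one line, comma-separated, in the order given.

lowa, mirazipi

The suffix is conditioned by the final sound: -fok when the stem ends in a voiceless consonant (*bupoh*, *osut*); -ipi when the stem ends in a voiced consonant (*luzoj*, *fuz*); -wa when the stem ends in a vowel (*vio*, *nua*).
Since the final sound of *lo* is /o/ (a vowel), it takes -wa, giving *lowa*.
Since the final sound of *miraz* is /z/ (a voiced consonant), it takes -ipi, giving *mirazipi*.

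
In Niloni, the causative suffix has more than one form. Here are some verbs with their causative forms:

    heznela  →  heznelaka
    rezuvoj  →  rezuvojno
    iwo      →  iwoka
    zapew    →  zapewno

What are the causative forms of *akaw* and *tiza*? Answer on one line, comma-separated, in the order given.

The alternation tracks the final sound of the stem — -no when the stem ends in a consonant (*rezuvoj*, *zapew*); -ka when the stem ends in a vowel (*heznela*, *iwo*).
The final sound of *akaw* is /w/, which is a consonant, so the suffix is -no, giving *akawno*.
*tiza*: final sound = /a/, a vowel → -ka → *tizaka*.

akawno, tizaka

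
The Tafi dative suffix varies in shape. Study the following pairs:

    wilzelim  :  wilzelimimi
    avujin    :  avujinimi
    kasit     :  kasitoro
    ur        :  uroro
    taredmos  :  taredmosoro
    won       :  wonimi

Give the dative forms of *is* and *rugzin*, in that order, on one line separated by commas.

The suffix is conditioned by the final consonant: -imi when the stem ends in a nasal (*wilzelim*, *avujin*, *won*); -oro when the stem ends in a non-nasal consonant (*kasit*, *ur*, *taredmos*).
*is*: final consonant = /s/, non-nasal → -oro → *isoro*.
*rugzin* — final consonant /n/ (a nasal) → -imi → *rugzinimi*.

isoro, rugzinimi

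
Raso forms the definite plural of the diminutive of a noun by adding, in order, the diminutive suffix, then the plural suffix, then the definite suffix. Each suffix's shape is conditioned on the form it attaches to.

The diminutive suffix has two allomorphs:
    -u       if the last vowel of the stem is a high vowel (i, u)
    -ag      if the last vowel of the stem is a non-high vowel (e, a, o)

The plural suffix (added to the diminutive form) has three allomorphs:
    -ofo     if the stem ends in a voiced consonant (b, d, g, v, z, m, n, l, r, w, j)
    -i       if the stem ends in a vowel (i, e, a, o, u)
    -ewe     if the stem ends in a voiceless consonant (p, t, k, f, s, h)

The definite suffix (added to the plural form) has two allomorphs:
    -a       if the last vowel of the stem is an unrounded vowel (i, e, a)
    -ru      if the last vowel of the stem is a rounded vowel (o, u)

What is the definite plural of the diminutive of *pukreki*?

*pukreki*: last vowel = /i/, a high vowel → -u → *pukrekiu*.
The final sound of the diminutive form *pukrekiu* is /u/, which is a vowel, so the plural suffix is -i, giving *pukrekiui*.
The plural form *pukrekiui*: last vowel = /i/, an unrounded vowel → -a → *pukrekiuia*.

pukrekiuia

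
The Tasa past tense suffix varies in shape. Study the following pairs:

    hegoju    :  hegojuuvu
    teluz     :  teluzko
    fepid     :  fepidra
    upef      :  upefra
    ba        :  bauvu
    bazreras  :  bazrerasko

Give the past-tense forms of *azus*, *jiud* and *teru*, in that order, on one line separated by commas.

The suffix is conditioned by the final sound: -ko when the stem ends in a sibilant (*teluz*, *bazreras*); -ra when the stem ends in a non-sibilant consonant (*fepid*, *upef*); -uvu when the stem ends in a vowel (*hegoju*, *ba*).
*azus* — final sound /s/ (a sibilant) → -ko → *azusko*.
*jiud* — final sound /d/ (a non-sibilant consonant) → -ra → *jiudra*.
*teru*: final sound = /u/, a vowel → -uvu → *teruuvu*.

azusko, jiudra, teruuvu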